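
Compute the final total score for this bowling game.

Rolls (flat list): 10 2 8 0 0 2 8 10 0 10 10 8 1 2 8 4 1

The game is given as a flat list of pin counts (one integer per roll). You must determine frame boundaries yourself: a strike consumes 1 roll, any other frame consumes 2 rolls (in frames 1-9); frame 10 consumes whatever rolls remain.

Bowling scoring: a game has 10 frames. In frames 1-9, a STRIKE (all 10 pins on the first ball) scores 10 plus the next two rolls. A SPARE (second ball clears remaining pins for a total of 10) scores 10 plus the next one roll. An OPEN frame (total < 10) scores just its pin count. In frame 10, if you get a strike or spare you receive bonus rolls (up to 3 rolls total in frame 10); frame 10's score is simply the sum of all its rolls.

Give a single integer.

Answer: 137

Derivation:
Frame 1: STRIKE. 10 + next two rolls (2+8) = 20. Cumulative: 20
Frame 2: SPARE (2+8=10). 10 + next roll (0) = 10. Cumulative: 30
Frame 3: OPEN (0+0=0). Cumulative: 30
Frame 4: SPARE (2+8=10). 10 + next roll (10) = 20. Cumulative: 50
Frame 5: STRIKE. 10 + next two rolls (0+10) = 20. Cumulative: 70
Frame 6: SPARE (0+10=10). 10 + next roll (10) = 20. Cumulative: 90
Frame 7: STRIKE. 10 + next two rolls (8+1) = 19. Cumulative: 109
Frame 8: OPEN (8+1=9). Cumulative: 118
Frame 9: SPARE (2+8=10). 10 + next roll (4) = 14. Cumulative: 132
Frame 10: OPEN. Sum of all frame-10 rolls (4+1) = 5. Cumulative: 137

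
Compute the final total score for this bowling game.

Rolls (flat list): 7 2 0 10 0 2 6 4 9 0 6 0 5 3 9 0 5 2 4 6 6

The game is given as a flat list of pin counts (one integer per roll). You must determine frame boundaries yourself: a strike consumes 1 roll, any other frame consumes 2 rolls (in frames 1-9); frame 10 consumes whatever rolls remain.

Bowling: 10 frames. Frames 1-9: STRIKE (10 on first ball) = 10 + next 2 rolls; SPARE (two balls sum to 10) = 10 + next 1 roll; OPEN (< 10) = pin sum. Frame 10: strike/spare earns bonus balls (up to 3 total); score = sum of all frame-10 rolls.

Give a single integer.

Frame 1: OPEN (7+2=9). Cumulative: 9
Frame 2: SPARE (0+10=10). 10 + next roll (0) = 10. Cumulative: 19
Frame 3: OPEN (0+2=2). Cumulative: 21
Frame 4: SPARE (6+4=10). 10 + next roll (9) = 19. Cumulative: 40
Frame 5: OPEN (9+0=9). Cumulative: 49
Frame 6: OPEN (6+0=6). Cumulative: 55
Frame 7: OPEN (5+3=8). Cumulative: 63
Frame 8: OPEN (9+0=9). Cumulative: 72
Frame 9: OPEN (5+2=7). Cumulative: 79
Frame 10: SPARE. Sum of all frame-10 rolls (4+6+6) = 16. Cumulative: 95

Answer: 95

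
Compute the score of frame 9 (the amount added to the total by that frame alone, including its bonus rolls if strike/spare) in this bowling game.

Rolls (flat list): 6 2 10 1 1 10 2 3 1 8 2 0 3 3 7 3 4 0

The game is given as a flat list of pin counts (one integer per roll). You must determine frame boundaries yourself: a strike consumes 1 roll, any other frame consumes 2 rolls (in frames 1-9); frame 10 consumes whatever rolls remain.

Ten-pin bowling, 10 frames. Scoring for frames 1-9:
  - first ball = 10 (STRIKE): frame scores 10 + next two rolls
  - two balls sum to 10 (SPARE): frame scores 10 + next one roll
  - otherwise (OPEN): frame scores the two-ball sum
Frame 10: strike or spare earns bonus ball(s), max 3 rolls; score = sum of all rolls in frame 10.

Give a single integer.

Frame 1: OPEN (6+2=8). Cumulative: 8
Frame 2: STRIKE. 10 + next two rolls (1+1) = 12. Cumulative: 20
Frame 3: OPEN (1+1=2). Cumulative: 22
Frame 4: STRIKE. 10 + next two rolls (2+3) = 15. Cumulative: 37
Frame 5: OPEN (2+3=5). Cumulative: 42
Frame 6: OPEN (1+8=9). Cumulative: 51
Frame 7: OPEN (2+0=2). Cumulative: 53
Frame 8: OPEN (3+3=6). Cumulative: 59
Frame 9: SPARE (7+3=10). 10 + next roll (4) = 14. Cumulative: 73
Frame 10: OPEN. Sum of all frame-10 rolls (4+0) = 4. Cumulative: 77

Answer: 14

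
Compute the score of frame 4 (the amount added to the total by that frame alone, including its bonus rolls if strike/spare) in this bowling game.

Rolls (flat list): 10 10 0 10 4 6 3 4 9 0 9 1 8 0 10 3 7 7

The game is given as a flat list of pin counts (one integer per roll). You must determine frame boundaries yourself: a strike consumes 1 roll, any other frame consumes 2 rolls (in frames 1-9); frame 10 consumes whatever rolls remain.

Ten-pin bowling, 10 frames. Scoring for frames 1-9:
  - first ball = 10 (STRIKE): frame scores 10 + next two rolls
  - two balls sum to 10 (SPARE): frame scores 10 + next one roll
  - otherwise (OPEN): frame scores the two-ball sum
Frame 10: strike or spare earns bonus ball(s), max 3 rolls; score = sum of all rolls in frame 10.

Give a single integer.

Frame 1: STRIKE. 10 + next two rolls (10+0) = 20. Cumulative: 20
Frame 2: STRIKE. 10 + next two rolls (0+10) = 20. Cumulative: 40
Frame 3: SPARE (0+10=10). 10 + next roll (4) = 14. Cumulative: 54
Frame 4: SPARE (4+6=10). 10 + next roll (3) = 13. Cumulative: 67
Frame 5: OPEN (3+4=7). Cumulative: 74
Frame 6: OPEN (9+0=9). Cumulative: 83

Answer: 13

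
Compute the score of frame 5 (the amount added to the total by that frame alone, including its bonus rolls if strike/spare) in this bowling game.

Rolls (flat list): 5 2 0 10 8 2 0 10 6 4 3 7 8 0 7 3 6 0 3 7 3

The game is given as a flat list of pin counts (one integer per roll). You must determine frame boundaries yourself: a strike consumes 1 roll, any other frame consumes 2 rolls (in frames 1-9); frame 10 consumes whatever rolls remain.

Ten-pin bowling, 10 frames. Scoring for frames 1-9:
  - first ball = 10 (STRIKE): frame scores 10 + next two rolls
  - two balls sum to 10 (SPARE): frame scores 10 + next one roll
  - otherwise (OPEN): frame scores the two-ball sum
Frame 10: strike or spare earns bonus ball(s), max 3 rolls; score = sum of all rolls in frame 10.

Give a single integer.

Frame 1: OPEN (5+2=7). Cumulative: 7
Frame 2: SPARE (0+10=10). 10 + next roll (8) = 18. Cumulative: 25
Frame 3: SPARE (8+2=10). 10 + next roll (0) = 10. Cumulative: 35
Frame 4: SPARE (0+10=10). 10 + next roll (6) = 16. Cumulative: 51
Frame 5: SPARE (6+4=10). 10 + next roll (3) = 13. Cumulative: 64
Frame 6: SPARE (3+7=10). 10 + next roll (8) = 18. Cumulative: 82
Frame 7: OPEN (8+0=8). Cumulative: 90

Answer: 13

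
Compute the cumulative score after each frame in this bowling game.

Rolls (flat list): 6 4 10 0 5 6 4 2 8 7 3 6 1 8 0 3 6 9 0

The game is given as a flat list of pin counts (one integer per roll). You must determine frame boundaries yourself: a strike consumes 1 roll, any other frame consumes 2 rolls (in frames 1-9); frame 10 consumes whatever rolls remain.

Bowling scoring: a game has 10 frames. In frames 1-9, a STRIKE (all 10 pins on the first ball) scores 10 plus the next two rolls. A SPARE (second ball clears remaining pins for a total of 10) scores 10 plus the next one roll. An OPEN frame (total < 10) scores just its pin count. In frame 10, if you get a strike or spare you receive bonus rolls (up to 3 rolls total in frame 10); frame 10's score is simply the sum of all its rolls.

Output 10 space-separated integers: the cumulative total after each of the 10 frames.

Answer: 20 35 40 52 69 85 92 100 109 118

Derivation:
Frame 1: SPARE (6+4=10). 10 + next roll (10) = 20. Cumulative: 20
Frame 2: STRIKE. 10 + next two rolls (0+5) = 15. Cumulative: 35
Frame 3: OPEN (0+5=5). Cumulative: 40
Frame 4: SPARE (6+4=10). 10 + next roll (2) = 12. Cumulative: 52
Frame 5: SPARE (2+8=10). 10 + next roll (7) = 17. Cumulative: 69
Frame 6: SPARE (7+3=10). 10 + next roll (6) = 16. Cumulative: 85
Frame 7: OPEN (6+1=7). Cumulative: 92
Frame 8: OPEN (8+0=8). Cumulative: 100
Frame 9: OPEN (3+6=9). Cumulative: 109
Frame 10: OPEN. Sum of all frame-10 rolls (9+0) = 9. Cumulative: 118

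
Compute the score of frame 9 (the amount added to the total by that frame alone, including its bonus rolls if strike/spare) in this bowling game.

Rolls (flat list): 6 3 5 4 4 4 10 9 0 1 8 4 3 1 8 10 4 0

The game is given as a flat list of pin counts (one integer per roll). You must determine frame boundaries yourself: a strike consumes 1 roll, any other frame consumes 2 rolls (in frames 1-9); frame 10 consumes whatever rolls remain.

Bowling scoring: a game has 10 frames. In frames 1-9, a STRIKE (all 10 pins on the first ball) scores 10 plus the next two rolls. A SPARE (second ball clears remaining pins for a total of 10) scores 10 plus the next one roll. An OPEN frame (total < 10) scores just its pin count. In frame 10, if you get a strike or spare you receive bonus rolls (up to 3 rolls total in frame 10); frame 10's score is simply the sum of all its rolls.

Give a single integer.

Frame 1: OPEN (6+3=9). Cumulative: 9
Frame 2: OPEN (5+4=9). Cumulative: 18
Frame 3: OPEN (4+4=8). Cumulative: 26
Frame 4: STRIKE. 10 + next two rolls (9+0) = 19. Cumulative: 45
Frame 5: OPEN (9+0=9). Cumulative: 54
Frame 6: OPEN (1+8=9). Cumulative: 63
Frame 7: OPEN (4+3=7). Cumulative: 70
Frame 8: OPEN (1+8=9). Cumulative: 79
Frame 9: STRIKE. 10 + next two rolls (4+0) = 14. Cumulative: 93
Frame 10: OPEN. Sum of all frame-10 rolls (4+0) = 4. Cumulative: 97

Answer: 14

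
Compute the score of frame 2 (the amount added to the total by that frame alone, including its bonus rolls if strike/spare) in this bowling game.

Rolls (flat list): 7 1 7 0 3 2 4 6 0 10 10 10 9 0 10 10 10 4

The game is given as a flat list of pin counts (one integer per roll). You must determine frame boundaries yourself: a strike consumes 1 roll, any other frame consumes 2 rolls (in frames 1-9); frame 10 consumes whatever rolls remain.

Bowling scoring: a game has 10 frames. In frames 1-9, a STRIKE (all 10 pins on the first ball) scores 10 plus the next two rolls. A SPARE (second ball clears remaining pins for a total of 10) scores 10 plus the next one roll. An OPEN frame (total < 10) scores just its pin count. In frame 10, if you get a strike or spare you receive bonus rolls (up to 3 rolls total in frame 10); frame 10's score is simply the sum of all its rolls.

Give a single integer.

Answer: 7

Derivation:
Frame 1: OPEN (7+1=8). Cumulative: 8
Frame 2: OPEN (7+0=7). Cumulative: 15
Frame 3: OPEN (3+2=5). Cumulative: 20
Frame 4: SPARE (4+6=10). 10 + next roll (0) = 10. Cumulative: 30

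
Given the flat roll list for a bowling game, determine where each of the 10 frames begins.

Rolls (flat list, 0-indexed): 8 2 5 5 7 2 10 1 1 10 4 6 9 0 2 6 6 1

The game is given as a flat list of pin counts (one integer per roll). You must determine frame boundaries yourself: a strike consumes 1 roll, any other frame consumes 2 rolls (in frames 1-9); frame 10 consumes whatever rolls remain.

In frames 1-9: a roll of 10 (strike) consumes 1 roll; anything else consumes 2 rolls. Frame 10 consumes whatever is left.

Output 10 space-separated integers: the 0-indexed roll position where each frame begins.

Answer: 0 2 4 6 7 9 10 12 14 16

Derivation:
Frame 1 starts at roll index 0: rolls=8,2 (sum=10), consumes 2 rolls
Frame 2 starts at roll index 2: rolls=5,5 (sum=10), consumes 2 rolls
Frame 3 starts at roll index 4: rolls=7,2 (sum=9), consumes 2 rolls
Frame 4 starts at roll index 6: roll=10 (strike), consumes 1 roll
Frame 5 starts at roll index 7: rolls=1,1 (sum=2), consumes 2 rolls
Frame 6 starts at roll index 9: roll=10 (strike), consumes 1 roll
Frame 7 starts at roll index 10: rolls=4,6 (sum=10), consumes 2 rolls
Frame 8 starts at roll index 12: rolls=9,0 (sum=9), consumes 2 rolls
Frame 9 starts at roll index 14: rolls=2,6 (sum=8), consumes 2 rolls
Frame 10 starts at roll index 16: 2 remaining rolls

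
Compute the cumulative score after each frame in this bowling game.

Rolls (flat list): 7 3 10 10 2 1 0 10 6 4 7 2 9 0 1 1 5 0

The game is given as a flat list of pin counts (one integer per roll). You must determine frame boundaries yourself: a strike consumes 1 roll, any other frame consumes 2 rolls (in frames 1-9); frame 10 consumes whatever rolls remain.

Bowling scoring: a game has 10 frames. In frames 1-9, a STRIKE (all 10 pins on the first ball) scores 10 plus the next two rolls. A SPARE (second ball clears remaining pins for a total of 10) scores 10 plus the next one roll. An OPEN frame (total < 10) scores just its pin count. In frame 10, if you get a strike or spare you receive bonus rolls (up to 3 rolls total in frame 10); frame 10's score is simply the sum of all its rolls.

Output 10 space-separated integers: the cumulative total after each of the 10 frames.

Frame 1: SPARE (7+3=10). 10 + next roll (10) = 20. Cumulative: 20
Frame 2: STRIKE. 10 + next two rolls (10+2) = 22. Cumulative: 42
Frame 3: STRIKE. 10 + next two rolls (2+1) = 13. Cumulative: 55
Frame 4: OPEN (2+1=3). Cumulative: 58
Frame 5: SPARE (0+10=10). 10 + next roll (6) = 16. Cumulative: 74
Frame 6: SPARE (6+4=10). 10 + next roll (7) = 17. Cumulative: 91
Frame 7: OPEN (7+2=9). Cumulative: 100
Frame 8: OPEN (9+0=9). Cumulative: 109
Frame 9: OPEN (1+1=2). Cumulative: 111
Frame 10: OPEN. Sum of all frame-10 rolls (5+0) = 5. Cumulative: 116

Answer: 20 42 55 58 74 91 100 109 111 116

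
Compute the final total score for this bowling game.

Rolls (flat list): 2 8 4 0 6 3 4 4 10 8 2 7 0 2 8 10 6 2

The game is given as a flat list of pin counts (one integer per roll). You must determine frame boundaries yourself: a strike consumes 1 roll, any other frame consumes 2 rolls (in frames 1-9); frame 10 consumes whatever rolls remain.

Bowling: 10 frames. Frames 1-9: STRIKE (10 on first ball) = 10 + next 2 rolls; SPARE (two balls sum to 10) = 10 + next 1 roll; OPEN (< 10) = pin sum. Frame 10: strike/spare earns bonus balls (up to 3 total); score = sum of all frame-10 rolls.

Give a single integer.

Frame 1: SPARE (2+8=10). 10 + next roll (4) = 14. Cumulative: 14
Frame 2: OPEN (4+0=4). Cumulative: 18
Frame 3: OPEN (6+3=9). Cumulative: 27
Frame 4: OPEN (4+4=8). Cumulative: 35
Frame 5: STRIKE. 10 + next two rolls (8+2) = 20. Cumulative: 55
Frame 6: SPARE (8+2=10). 10 + next roll (7) = 17. Cumulative: 72
Frame 7: OPEN (7+0=7). Cumulative: 79
Frame 8: SPARE (2+8=10). 10 + next roll (10) = 20. Cumulative: 99
Frame 9: STRIKE. 10 + next two rolls (6+2) = 18. Cumulative: 117
Frame 10: OPEN. Sum of all frame-10 rolls (6+2) = 8. Cumulative: 125

Answer: 125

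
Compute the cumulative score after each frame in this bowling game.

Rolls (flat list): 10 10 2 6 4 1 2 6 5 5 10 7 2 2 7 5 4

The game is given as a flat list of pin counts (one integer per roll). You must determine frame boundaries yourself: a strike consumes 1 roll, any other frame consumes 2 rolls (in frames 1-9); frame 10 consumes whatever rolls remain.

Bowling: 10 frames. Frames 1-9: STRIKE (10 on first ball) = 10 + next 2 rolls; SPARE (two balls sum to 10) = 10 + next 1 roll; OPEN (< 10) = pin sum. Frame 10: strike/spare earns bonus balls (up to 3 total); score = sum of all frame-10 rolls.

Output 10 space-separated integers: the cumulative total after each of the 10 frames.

Answer: 22 40 48 53 61 81 100 109 118 127

Derivation:
Frame 1: STRIKE. 10 + next two rolls (10+2) = 22. Cumulative: 22
Frame 2: STRIKE. 10 + next two rolls (2+6) = 18. Cumulative: 40
Frame 3: OPEN (2+6=8). Cumulative: 48
Frame 4: OPEN (4+1=5). Cumulative: 53
Frame 5: OPEN (2+6=8). Cumulative: 61
Frame 6: SPARE (5+5=10). 10 + next roll (10) = 20. Cumulative: 81
Frame 7: STRIKE. 10 + next two rolls (7+2) = 19. Cumulative: 100
Frame 8: OPEN (7+2=9). Cumulative: 109
Frame 9: OPEN (2+7=9). Cumulative: 118
Frame 10: OPEN. Sum of all frame-10 rolls (5+4) = 9. Cumulative: 127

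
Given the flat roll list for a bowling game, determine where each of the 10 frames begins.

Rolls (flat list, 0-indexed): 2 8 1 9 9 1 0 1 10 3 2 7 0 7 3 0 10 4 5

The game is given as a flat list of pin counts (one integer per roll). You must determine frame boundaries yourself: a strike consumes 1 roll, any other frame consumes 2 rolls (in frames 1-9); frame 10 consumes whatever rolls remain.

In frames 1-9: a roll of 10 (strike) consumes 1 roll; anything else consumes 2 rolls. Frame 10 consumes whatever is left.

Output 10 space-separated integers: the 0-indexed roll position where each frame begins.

Answer: 0 2 4 6 8 9 11 13 15 17

Derivation:
Frame 1 starts at roll index 0: rolls=2,8 (sum=10), consumes 2 rolls
Frame 2 starts at roll index 2: rolls=1,9 (sum=10), consumes 2 rolls
Frame 3 starts at roll index 4: rolls=9,1 (sum=10), consumes 2 rolls
Frame 4 starts at roll index 6: rolls=0,1 (sum=1), consumes 2 rolls
Frame 5 starts at roll index 8: roll=10 (strike), consumes 1 roll
Frame 6 starts at roll index 9: rolls=3,2 (sum=5), consumes 2 rolls
Frame 7 starts at roll index 11: rolls=7,0 (sum=7), consumes 2 rolls
Frame 8 starts at roll index 13: rolls=7,3 (sum=10), consumes 2 rolls
Frame 9 starts at roll index 15: rolls=0,10 (sum=10), consumes 2 rolls
Frame 10 starts at roll index 17: 2 remaining rolls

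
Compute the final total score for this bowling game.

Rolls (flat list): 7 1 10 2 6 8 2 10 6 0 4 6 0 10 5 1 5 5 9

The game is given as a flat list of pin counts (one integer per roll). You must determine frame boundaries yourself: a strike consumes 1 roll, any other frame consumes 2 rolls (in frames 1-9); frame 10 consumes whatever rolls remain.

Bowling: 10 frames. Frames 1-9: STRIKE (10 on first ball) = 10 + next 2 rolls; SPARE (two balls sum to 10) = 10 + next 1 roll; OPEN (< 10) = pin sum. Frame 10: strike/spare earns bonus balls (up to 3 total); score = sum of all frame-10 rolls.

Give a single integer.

Answer: 126

Derivation:
Frame 1: OPEN (7+1=8). Cumulative: 8
Frame 2: STRIKE. 10 + next two rolls (2+6) = 18. Cumulative: 26
Frame 3: OPEN (2+6=8). Cumulative: 34
Frame 4: SPARE (8+2=10). 10 + next roll (10) = 20. Cumulative: 54
Frame 5: STRIKE. 10 + next two rolls (6+0) = 16. Cumulative: 70
Frame 6: OPEN (6+0=6). Cumulative: 76
Frame 7: SPARE (4+6=10). 10 + next roll (0) = 10. Cumulative: 86
Frame 8: SPARE (0+10=10). 10 + next roll (5) = 15. Cumulative: 101
Frame 9: OPEN (5+1=6). Cumulative: 107
Frame 10: SPARE. Sum of all frame-10 rolls (5+5+9) = 19. Cumulative: 126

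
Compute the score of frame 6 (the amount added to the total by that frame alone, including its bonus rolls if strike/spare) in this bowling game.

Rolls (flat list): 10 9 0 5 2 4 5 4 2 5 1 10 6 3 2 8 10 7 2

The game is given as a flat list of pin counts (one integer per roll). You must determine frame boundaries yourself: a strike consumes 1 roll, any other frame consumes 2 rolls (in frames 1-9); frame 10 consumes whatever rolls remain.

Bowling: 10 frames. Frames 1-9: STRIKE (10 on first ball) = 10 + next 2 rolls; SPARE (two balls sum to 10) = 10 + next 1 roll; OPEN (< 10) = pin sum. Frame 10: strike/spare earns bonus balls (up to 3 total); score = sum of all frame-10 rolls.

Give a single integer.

Answer: 6

Derivation:
Frame 1: STRIKE. 10 + next two rolls (9+0) = 19. Cumulative: 19
Frame 2: OPEN (9+0=9). Cumulative: 28
Frame 3: OPEN (5+2=7). Cumulative: 35
Frame 4: OPEN (4+5=9). Cumulative: 44
Frame 5: OPEN (4+2=6). Cumulative: 50
Frame 6: OPEN (5+1=6). Cumulative: 56
Frame 7: STRIKE. 10 + next two rolls (6+3) = 19. Cumulative: 75
Frame 8: OPEN (6+3=9). Cumulative: 84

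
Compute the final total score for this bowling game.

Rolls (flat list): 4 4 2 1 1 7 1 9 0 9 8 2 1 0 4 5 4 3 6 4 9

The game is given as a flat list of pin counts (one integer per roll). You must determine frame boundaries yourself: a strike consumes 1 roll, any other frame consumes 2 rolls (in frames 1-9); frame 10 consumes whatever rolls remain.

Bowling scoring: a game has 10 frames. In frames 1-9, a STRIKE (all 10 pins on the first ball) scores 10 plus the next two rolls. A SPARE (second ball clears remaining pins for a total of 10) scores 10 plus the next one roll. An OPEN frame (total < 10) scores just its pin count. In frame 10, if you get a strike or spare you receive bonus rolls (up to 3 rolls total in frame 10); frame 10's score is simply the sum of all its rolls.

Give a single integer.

Frame 1: OPEN (4+4=8). Cumulative: 8
Frame 2: OPEN (2+1=3). Cumulative: 11
Frame 3: OPEN (1+7=8). Cumulative: 19
Frame 4: SPARE (1+9=10). 10 + next roll (0) = 10. Cumulative: 29
Frame 5: OPEN (0+9=9). Cumulative: 38
Frame 6: SPARE (8+2=10). 10 + next roll (1) = 11. Cumulative: 49
Frame 7: OPEN (1+0=1). Cumulative: 50
Frame 8: OPEN (4+5=9). Cumulative: 59
Frame 9: OPEN (4+3=7). Cumulative: 66
Frame 10: SPARE. Sum of all frame-10 rolls (6+4+9) = 19. Cumulative: 85

Answer: 85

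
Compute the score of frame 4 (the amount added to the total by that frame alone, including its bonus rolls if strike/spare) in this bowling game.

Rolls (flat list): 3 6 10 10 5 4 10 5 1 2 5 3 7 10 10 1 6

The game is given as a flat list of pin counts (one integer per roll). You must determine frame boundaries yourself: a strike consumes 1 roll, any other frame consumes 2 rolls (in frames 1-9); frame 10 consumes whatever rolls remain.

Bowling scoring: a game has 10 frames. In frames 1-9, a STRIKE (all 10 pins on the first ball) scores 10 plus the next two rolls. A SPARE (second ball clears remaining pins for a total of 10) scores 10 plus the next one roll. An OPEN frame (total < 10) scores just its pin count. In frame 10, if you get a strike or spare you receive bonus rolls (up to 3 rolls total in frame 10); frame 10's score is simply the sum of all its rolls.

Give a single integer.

Answer: 9

Derivation:
Frame 1: OPEN (3+6=9). Cumulative: 9
Frame 2: STRIKE. 10 + next two rolls (10+5) = 25. Cumulative: 34
Frame 3: STRIKE. 10 + next two rolls (5+4) = 19. Cumulative: 53
Frame 4: OPEN (5+4=9). Cumulative: 62
Frame 5: STRIKE. 10 + next two rolls (5+1) = 16. Cumulative: 78
Frame 6: OPEN (5+1=6). Cumulative: 84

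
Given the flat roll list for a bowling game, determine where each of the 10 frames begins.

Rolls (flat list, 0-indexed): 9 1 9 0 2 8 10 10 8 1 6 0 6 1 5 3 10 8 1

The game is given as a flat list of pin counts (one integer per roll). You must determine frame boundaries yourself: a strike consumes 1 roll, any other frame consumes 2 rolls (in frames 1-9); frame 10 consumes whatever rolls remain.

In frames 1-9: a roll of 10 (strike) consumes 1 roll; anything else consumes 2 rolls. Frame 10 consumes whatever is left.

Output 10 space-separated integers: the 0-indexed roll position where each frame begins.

Frame 1 starts at roll index 0: rolls=9,1 (sum=10), consumes 2 rolls
Frame 2 starts at roll index 2: rolls=9,0 (sum=9), consumes 2 rolls
Frame 3 starts at roll index 4: rolls=2,8 (sum=10), consumes 2 rolls
Frame 4 starts at roll index 6: roll=10 (strike), consumes 1 roll
Frame 5 starts at roll index 7: roll=10 (strike), consumes 1 roll
Frame 6 starts at roll index 8: rolls=8,1 (sum=9), consumes 2 rolls
Frame 7 starts at roll index 10: rolls=6,0 (sum=6), consumes 2 rolls
Frame 8 starts at roll index 12: rolls=6,1 (sum=7), consumes 2 rolls
Frame 9 starts at roll index 14: rolls=5,3 (sum=8), consumes 2 rolls
Frame 10 starts at roll index 16: 3 remaining rolls

Answer: 0 2 4 6 7 8 10 12 14 16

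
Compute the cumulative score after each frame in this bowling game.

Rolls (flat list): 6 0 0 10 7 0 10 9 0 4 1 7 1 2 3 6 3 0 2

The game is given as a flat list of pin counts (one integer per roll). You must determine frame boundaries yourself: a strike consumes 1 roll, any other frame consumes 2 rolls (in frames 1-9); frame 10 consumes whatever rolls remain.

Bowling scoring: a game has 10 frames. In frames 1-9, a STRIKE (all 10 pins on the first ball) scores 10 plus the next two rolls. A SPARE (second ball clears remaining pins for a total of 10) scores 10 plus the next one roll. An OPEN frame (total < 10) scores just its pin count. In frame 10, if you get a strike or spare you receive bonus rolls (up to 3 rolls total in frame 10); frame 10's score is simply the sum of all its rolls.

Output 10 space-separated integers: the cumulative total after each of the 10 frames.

Frame 1: OPEN (6+0=6). Cumulative: 6
Frame 2: SPARE (0+10=10). 10 + next roll (7) = 17. Cumulative: 23
Frame 3: OPEN (7+0=7). Cumulative: 30
Frame 4: STRIKE. 10 + next two rolls (9+0) = 19. Cumulative: 49
Frame 5: OPEN (9+0=9). Cumulative: 58
Frame 6: OPEN (4+1=5). Cumulative: 63
Frame 7: OPEN (7+1=8). Cumulative: 71
Frame 8: OPEN (2+3=5). Cumulative: 76
Frame 9: OPEN (6+3=9). Cumulative: 85
Frame 10: OPEN. Sum of all frame-10 rolls (0+2) = 2. Cumulative: 87

Answer: 6 23 30 49 58 63 71 76 85 87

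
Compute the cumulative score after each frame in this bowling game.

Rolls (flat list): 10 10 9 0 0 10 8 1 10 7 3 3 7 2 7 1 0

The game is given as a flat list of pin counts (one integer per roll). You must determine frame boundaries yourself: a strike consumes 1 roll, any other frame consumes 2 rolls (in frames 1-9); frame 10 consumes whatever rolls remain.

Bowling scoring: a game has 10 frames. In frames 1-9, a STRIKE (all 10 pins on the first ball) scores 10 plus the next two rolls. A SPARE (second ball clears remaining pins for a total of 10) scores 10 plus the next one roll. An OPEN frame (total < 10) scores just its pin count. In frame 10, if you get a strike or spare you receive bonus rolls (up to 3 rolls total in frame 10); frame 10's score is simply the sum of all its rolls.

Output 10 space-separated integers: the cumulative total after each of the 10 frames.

Frame 1: STRIKE. 10 + next two rolls (10+9) = 29. Cumulative: 29
Frame 2: STRIKE. 10 + next two rolls (9+0) = 19. Cumulative: 48
Frame 3: OPEN (9+0=9). Cumulative: 57
Frame 4: SPARE (0+10=10). 10 + next roll (8) = 18. Cumulative: 75
Frame 5: OPEN (8+1=9). Cumulative: 84
Frame 6: STRIKE. 10 + next two rolls (7+3) = 20. Cumulative: 104
Frame 7: SPARE (7+3=10). 10 + next roll (3) = 13. Cumulative: 117
Frame 8: SPARE (3+7=10). 10 + next roll (2) = 12. Cumulative: 129
Frame 9: OPEN (2+7=9). Cumulative: 138
Frame 10: OPEN. Sum of all frame-10 rolls (1+0) = 1. Cumulative: 139

Answer: 29 48 57 75 84 104 117 129 138 139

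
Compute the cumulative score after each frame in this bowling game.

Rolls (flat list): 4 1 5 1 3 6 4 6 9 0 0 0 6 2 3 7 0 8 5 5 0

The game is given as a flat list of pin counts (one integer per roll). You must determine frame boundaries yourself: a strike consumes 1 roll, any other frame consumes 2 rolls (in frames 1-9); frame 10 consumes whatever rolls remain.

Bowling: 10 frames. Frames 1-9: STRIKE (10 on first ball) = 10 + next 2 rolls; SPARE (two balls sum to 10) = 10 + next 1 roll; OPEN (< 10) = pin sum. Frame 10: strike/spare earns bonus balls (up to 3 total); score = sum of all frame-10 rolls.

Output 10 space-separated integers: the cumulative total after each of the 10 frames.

Answer: 5 11 20 39 48 48 56 66 74 84

Derivation:
Frame 1: OPEN (4+1=5). Cumulative: 5
Frame 2: OPEN (5+1=6). Cumulative: 11
Frame 3: OPEN (3+6=9). Cumulative: 20
Frame 4: SPARE (4+6=10). 10 + next roll (9) = 19. Cumulative: 39
Frame 5: OPEN (9+0=9). Cumulative: 48
Frame 6: OPEN (0+0=0). Cumulative: 48
Frame 7: OPEN (6+2=8). Cumulative: 56
Frame 8: SPARE (3+7=10). 10 + next roll (0) = 10. Cumulative: 66
Frame 9: OPEN (0+8=8). Cumulative: 74
Frame 10: SPARE. Sum of all frame-10 rolls (5+5+0) = 10. Cumulative: 84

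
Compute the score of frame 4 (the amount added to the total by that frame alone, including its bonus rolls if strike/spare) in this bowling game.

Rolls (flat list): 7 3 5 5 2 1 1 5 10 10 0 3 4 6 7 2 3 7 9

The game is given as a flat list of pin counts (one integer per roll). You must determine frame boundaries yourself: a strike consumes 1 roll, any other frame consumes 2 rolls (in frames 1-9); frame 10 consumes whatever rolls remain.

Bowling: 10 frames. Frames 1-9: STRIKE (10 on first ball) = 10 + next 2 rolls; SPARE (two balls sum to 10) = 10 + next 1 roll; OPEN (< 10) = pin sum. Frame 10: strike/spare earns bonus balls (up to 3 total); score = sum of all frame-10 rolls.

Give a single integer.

Frame 1: SPARE (7+3=10). 10 + next roll (5) = 15. Cumulative: 15
Frame 2: SPARE (5+5=10). 10 + next roll (2) = 12. Cumulative: 27
Frame 3: OPEN (2+1=3). Cumulative: 30
Frame 4: OPEN (1+5=6). Cumulative: 36
Frame 5: STRIKE. 10 + next two rolls (10+0) = 20. Cumulative: 56
Frame 6: STRIKE. 10 + next two rolls (0+3) = 13. Cumulative: 69

Answer: 6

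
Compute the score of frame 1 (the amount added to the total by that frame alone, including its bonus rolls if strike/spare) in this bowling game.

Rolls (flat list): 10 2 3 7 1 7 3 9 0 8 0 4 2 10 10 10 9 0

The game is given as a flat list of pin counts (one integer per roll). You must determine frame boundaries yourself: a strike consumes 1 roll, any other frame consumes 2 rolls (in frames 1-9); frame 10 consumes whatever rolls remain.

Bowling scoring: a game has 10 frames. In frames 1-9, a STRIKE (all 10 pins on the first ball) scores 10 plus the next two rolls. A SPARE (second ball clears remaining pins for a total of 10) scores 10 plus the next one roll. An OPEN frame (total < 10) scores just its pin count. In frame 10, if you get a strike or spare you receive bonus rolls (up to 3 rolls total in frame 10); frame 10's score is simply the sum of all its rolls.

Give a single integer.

Frame 1: STRIKE. 10 + next two rolls (2+3) = 15. Cumulative: 15
Frame 2: OPEN (2+3=5). Cumulative: 20
Frame 3: OPEN (7+1=8). Cumulative: 28

Answer: 15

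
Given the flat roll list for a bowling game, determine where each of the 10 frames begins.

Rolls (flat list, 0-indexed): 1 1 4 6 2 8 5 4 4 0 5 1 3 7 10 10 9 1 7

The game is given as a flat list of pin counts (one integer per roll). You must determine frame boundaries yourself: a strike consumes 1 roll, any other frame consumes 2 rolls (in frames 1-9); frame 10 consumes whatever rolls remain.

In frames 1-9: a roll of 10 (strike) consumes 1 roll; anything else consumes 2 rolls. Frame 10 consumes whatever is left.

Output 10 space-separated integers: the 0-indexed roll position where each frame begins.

Frame 1 starts at roll index 0: rolls=1,1 (sum=2), consumes 2 rolls
Frame 2 starts at roll index 2: rolls=4,6 (sum=10), consumes 2 rolls
Frame 3 starts at roll index 4: rolls=2,8 (sum=10), consumes 2 rolls
Frame 4 starts at roll index 6: rolls=5,4 (sum=9), consumes 2 rolls
Frame 5 starts at roll index 8: rolls=4,0 (sum=4), consumes 2 rolls
Frame 6 starts at roll index 10: rolls=5,1 (sum=6), consumes 2 rolls
Frame 7 starts at roll index 12: rolls=3,7 (sum=10), consumes 2 rolls
Frame 8 starts at roll index 14: roll=10 (strike), consumes 1 roll
Frame 9 starts at roll index 15: roll=10 (strike), consumes 1 roll
Frame 10 starts at roll index 16: 3 remaining rolls

Answer: 0 2 4 6 8 10 12 14 15 16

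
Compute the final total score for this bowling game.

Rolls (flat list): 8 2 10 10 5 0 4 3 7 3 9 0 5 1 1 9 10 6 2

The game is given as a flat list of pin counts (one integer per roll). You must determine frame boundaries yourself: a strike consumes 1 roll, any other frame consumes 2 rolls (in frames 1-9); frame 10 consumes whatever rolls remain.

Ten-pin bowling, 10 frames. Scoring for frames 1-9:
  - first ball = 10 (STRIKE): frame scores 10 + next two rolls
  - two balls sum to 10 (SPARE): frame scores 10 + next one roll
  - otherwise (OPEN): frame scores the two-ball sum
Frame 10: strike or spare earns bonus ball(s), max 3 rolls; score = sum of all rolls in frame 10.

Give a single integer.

Answer: 144

Derivation:
Frame 1: SPARE (8+2=10). 10 + next roll (10) = 20. Cumulative: 20
Frame 2: STRIKE. 10 + next two rolls (10+5) = 25. Cumulative: 45
Frame 3: STRIKE. 10 + next two rolls (5+0) = 15. Cumulative: 60
Frame 4: OPEN (5+0=5). Cumulative: 65
Frame 5: OPEN (4+3=7). Cumulative: 72
Frame 6: SPARE (7+3=10). 10 + next roll (9) = 19. Cumulative: 91
Frame 7: OPEN (9+0=9). Cumulative: 100
Frame 8: OPEN (5+1=6). Cumulative: 106
Frame 9: SPARE (1+9=10). 10 + next roll (10) = 20. Cumulative: 126
Frame 10: STRIKE. Sum of all frame-10 rolls (10+6+2) = 18. Cumulative: 144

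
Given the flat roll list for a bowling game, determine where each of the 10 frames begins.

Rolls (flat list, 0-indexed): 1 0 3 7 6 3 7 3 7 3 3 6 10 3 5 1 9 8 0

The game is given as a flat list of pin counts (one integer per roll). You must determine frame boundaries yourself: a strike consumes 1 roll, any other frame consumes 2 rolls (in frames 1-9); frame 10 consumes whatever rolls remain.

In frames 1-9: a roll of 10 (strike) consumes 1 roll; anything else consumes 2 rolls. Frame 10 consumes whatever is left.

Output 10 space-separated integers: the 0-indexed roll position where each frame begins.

Frame 1 starts at roll index 0: rolls=1,0 (sum=1), consumes 2 rolls
Frame 2 starts at roll index 2: rolls=3,7 (sum=10), consumes 2 rolls
Frame 3 starts at roll index 4: rolls=6,3 (sum=9), consumes 2 rolls
Frame 4 starts at roll index 6: rolls=7,3 (sum=10), consumes 2 rolls
Frame 5 starts at roll index 8: rolls=7,3 (sum=10), consumes 2 rolls
Frame 6 starts at roll index 10: rolls=3,6 (sum=9), consumes 2 rolls
Frame 7 starts at roll index 12: roll=10 (strike), consumes 1 roll
Frame 8 starts at roll index 13: rolls=3,5 (sum=8), consumes 2 rolls
Frame 9 starts at roll index 15: rolls=1,9 (sum=10), consumes 2 rolls
Frame 10 starts at roll index 17: 2 remaining rolls

Answer: 0 2 4 6 8 10 12 13 15 17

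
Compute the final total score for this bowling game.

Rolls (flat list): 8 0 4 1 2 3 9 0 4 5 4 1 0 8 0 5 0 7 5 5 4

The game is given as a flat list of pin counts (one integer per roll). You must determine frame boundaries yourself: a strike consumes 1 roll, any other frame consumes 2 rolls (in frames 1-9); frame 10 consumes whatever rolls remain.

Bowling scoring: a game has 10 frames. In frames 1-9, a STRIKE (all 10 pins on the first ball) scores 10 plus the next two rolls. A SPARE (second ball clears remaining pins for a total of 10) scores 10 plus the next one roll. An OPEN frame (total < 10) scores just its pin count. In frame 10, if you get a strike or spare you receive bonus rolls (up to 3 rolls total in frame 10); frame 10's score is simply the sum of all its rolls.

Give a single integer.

Answer: 75

Derivation:
Frame 1: OPEN (8+0=8). Cumulative: 8
Frame 2: OPEN (4+1=5). Cumulative: 13
Frame 3: OPEN (2+3=5). Cumulative: 18
Frame 4: OPEN (9+0=9). Cumulative: 27
Frame 5: OPEN (4+5=9). Cumulative: 36
Frame 6: OPEN (4+1=5). Cumulative: 41
Frame 7: OPEN (0+8=8). Cumulative: 49
Frame 8: OPEN (0+5=5). Cumulative: 54
Frame 9: OPEN (0+7=7). Cumulative: 61
Frame 10: SPARE. Sum of all frame-10 rolls (5+5+4) = 14. Cumulative: 75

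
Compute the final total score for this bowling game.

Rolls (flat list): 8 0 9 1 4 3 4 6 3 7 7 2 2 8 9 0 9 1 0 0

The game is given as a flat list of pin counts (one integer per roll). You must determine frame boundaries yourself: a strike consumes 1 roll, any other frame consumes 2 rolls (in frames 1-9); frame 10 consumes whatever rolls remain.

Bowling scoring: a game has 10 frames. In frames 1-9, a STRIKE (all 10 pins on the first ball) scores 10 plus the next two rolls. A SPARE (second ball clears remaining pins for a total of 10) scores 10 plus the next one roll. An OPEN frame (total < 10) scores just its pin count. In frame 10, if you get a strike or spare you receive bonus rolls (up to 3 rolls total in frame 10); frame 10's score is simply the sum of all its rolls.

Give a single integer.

Answer: 106

Derivation:
Frame 1: OPEN (8+0=8). Cumulative: 8
Frame 2: SPARE (9+1=10). 10 + next roll (4) = 14. Cumulative: 22
Frame 3: OPEN (4+3=7). Cumulative: 29
Frame 4: SPARE (4+6=10). 10 + next roll (3) = 13. Cumulative: 42
Frame 5: SPARE (3+7=10). 10 + next roll (7) = 17. Cumulative: 59
Frame 6: OPEN (7+2=9). Cumulative: 68
Frame 7: SPARE (2+8=10). 10 + next roll (9) = 19. Cumulative: 87
Frame 8: OPEN (9+0=9). Cumulative: 96
Frame 9: SPARE (9+1=10). 10 + next roll (0) = 10. Cumulative: 106
Frame 10: OPEN. Sum of all frame-10 rolls (0+0) = 0. Cumulative: 106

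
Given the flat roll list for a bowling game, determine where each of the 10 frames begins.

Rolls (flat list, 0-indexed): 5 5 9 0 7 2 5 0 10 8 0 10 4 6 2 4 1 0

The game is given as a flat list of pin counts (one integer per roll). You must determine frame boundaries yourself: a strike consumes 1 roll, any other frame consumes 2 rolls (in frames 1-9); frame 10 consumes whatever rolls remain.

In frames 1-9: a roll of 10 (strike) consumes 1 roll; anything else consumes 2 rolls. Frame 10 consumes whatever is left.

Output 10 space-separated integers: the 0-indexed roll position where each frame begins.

Answer: 0 2 4 6 8 9 11 12 14 16

Derivation:
Frame 1 starts at roll index 0: rolls=5,5 (sum=10), consumes 2 rolls
Frame 2 starts at roll index 2: rolls=9,0 (sum=9), consumes 2 rolls
Frame 3 starts at roll index 4: rolls=7,2 (sum=9), consumes 2 rolls
Frame 4 starts at roll index 6: rolls=5,0 (sum=5), consumes 2 rolls
Frame 5 starts at roll index 8: roll=10 (strike), consumes 1 roll
Frame 6 starts at roll index 9: rolls=8,0 (sum=8), consumes 2 rolls
Frame 7 starts at roll index 11: roll=10 (strike), consumes 1 roll
Frame 8 starts at roll index 12: rolls=4,6 (sum=10), consumes 2 rolls
Frame 9 starts at roll index 14: rolls=2,4 (sum=6), consumes 2 rolls
Frame 10 starts at roll index 16: 2 remaining rolls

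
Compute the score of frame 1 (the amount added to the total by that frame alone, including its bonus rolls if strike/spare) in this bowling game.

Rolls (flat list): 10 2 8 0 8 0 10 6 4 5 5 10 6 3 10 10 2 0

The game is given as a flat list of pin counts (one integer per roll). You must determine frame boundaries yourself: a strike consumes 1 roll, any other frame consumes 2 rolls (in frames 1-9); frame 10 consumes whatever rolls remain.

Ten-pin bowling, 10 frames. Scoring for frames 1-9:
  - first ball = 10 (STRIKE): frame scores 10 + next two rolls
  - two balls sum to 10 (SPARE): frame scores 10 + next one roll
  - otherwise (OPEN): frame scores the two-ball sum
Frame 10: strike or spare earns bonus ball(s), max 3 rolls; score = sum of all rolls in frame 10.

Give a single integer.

Answer: 20

Derivation:
Frame 1: STRIKE. 10 + next two rolls (2+8) = 20. Cumulative: 20
Frame 2: SPARE (2+8=10). 10 + next roll (0) = 10. Cumulative: 30
Frame 3: OPEN (0+8=8). Cumulative: 38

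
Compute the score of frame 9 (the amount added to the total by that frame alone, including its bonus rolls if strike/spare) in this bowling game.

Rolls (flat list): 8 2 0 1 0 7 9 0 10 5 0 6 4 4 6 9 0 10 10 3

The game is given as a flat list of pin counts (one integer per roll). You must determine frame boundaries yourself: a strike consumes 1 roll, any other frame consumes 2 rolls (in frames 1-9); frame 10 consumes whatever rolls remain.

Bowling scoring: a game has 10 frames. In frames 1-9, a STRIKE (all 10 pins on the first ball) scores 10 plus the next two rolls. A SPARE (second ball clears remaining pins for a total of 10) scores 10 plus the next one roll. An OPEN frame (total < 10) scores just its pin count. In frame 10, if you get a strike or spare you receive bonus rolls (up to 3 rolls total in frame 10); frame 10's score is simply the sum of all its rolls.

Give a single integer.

Answer: 9

Derivation:
Frame 1: SPARE (8+2=10). 10 + next roll (0) = 10. Cumulative: 10
Frame 2: OPEN (0+1=1). Cumulative: 11
Frame 3: OPEN (0+7=7). Cumulative: 18
Frame 4: OPEN (9+0=9). Cumulative: 27
Frame 5: STRIKE. 10 + next two rolls (5+0) = 15. Cumulative: 42
Frame 6: OPEN (5+0=5). Cumulative: 47
Frame 7: SPARE (6+4=10). 10 + next roll (4) = 14. Cumulative: 61
Frame 8: SPARE (4+6=10). 10 + next roll (9) = 19. Cumulative: 80
Frame 9: OPEN (9+0=9). Cumulative: 89
Frame 10: STRIKE. Sum of all frame-10 rolls (10+10+3) = 23. Cumulative: 112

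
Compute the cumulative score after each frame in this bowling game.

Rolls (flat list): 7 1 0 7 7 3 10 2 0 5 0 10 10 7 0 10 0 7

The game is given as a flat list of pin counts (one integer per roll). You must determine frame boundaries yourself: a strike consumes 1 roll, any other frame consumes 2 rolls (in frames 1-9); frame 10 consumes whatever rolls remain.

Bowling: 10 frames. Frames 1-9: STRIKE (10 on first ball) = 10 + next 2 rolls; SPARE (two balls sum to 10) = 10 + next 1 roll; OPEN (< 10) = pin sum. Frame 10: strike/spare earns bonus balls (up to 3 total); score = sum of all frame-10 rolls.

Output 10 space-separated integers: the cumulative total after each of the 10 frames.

Answer: 8 15 35 47 49 54 81 98 105 122

Derivation:
Frame 1: OPEN (7+1=8). Cumulative: 8
Frame 2: OPEN (0+7=7). Cumulative: 15
Frame 3: SPARE (7+3=10). 10 + next roll (10) = 20. Cumulative: 35
Frame 4: STRIKE. 10 + next two rolls (2+0) = 12. Cumulative: 47
Frame 5: OPEN (2+0=2). Cumulative: 49
Frame 6: OPEN (5+0=5). Cumulative: 54
Frame 7: STRIKE. 10 + next two rolls (10+7) = 27. Cumulative: 81
Frame 8: STRIKE. 10 + next two rolls (7+0) = 17. Cumulative: 98
Frame 9: OPEN (7+0=7). Cumulative: 105
Frame 10: STRIKE. Sum of all frame-10 rolls (10+0+7) = 17. Cumulative: 122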